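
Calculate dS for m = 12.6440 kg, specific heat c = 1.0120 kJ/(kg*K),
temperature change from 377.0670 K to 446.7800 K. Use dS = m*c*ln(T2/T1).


T2/T1 = 1.1849
ln(T2/T1) = 0.1696
dS = 12.6440 * 1.0120 * 0.1696 = 2.1707 kJ/K

2.1707 kJ/K


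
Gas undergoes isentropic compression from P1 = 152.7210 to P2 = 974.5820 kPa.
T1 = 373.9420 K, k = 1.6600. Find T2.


(k-1)/k = 0.3976
(P2/P1)^exp = 2.0894
T2 = 373.9420 * 2.0894 = 781.3265 K

781.3265 K


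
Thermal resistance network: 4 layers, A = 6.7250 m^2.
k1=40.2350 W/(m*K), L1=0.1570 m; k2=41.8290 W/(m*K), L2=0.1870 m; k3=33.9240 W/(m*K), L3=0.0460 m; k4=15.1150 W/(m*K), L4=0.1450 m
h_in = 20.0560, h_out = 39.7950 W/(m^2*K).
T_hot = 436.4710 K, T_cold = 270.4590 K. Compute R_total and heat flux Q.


R_conv_in = 1/(20.0560*6.7250) = 0.0074
R_1 = 0.1570/(40.2350*6.7250) = 0.0006
R_2 = 0.1870/(41.8290*6.7250) = 0.0007
R_3 = 0.0460/(33.9240*6.7250) = 0.0002
R_4 = 0.1450/(15.1150*6.7250) = 0.0014
R_conv_out = 1/(39.7950*6.7250) = 0.0037
R_total = 0.0140 K/W
Q = 166.0120 / 0.0140 = 11837.7664 W

R_total = 0.0140 K/W, Q = 11837.7664 W


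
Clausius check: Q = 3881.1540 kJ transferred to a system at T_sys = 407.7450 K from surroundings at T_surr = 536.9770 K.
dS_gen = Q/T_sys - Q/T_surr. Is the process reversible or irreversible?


dS_sys = 3881.1540/407.7450 = 9.5186 kJ/K
dS_surr = -3881.1540/536.9770 = -7.2278 kJ/K
dS_gen = 9.5186 - 7.2278 = 2.2908 kJ/K (irreversible)

dS_gen = 2.2908 kJ/K, irreversible


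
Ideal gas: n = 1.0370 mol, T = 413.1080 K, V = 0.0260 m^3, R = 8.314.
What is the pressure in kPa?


P = nRT/V = 1.0370 * 8.314 * 413.1080 / 0.0260
= 3561.6594 / 0.0260 = 136986.8988 Pa = 136.9869 kPa

136.9869 kPa


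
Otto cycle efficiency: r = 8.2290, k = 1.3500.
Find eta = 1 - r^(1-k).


r^(k-1) = 2.0911
eta = 1 - 1/2.0911 = 0.5218 = 52.1779%

52.1779%


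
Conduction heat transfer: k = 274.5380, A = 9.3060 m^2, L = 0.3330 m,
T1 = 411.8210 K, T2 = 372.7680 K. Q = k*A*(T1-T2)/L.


dT = 39.0530 K
Q = 274.5380 * 9.3060 * 39.0530 / 0.3330 = 299623.3681 W

299623.3681 W


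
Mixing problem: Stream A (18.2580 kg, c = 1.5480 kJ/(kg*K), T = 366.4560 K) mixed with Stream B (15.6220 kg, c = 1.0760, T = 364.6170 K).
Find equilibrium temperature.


num = 16486.2330
den = 45.0727
Tf = 365.7702 K

365.7702 K


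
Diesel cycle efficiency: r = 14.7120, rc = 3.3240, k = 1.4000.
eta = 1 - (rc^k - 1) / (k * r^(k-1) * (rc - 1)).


r^(k-1) = 2.9314
rc^k = 5.3743
eta = 0.5414 = 54.1351%

54.1351%


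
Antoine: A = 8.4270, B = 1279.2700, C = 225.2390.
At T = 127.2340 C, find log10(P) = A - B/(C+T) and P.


C+T = 352.4730
B/(C+T) = 3.6294
log10(P) = 8.4270 - 3.6294 = 4.7976
P = 10^4.7976 = 62746.1742 mmHg

62746.1742 mmHg


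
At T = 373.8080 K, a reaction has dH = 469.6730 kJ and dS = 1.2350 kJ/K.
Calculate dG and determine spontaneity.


T*dS = 373.8080 * 1.2350 = 461.6529 kJ
dG = 469.6730 - 461.6529 = 8.0201 kJ (non-spontaneous)

dG = 8.0201 kJ, non-spontaneous


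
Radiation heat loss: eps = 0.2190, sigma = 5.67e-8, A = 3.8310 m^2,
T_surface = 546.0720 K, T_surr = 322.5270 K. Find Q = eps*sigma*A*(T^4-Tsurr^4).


T^4 = 8.8920e+10
Tsurr^4 = 1.0821e+10
Q = 0.2190 * 5.67e-8 * 3.8310 * 7.8099e+10 = 3715.2277 W

3715.2277 W


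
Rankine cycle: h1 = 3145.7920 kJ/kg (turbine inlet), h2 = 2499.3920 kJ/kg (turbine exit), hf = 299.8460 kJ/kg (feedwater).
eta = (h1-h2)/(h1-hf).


W = 646.4000 kJ/kg
Q_in = 2845.9460 kJ/kg
eta = 0.2271 = 22.7130%

eta = 22.7130%


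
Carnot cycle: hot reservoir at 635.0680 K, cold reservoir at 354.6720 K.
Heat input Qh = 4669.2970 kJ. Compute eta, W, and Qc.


eta = 1 - 354.6720/635.0680 = 0.4415
W = 0.4415 * 4669.2970 = 2061.5937 kJ
Qc = 4669.2970 - 2061.5937 = 2607.7033 kJ

eta = 44.1521%, W = 2061.5937 kJ, Qc = 2607.7033 kJ


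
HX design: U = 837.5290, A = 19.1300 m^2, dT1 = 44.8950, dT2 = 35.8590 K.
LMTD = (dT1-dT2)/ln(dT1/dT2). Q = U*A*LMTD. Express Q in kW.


LMTD = 40.2079 K
Q = 837.5290 * 19.1300 * 40.2079 = 644208.4574 W = 644.2085 kW

644.2085 kW


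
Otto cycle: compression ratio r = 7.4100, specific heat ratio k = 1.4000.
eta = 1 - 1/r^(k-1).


r^(k-1) = 2.2281
eta = 1 - 1/2.2281 = 0.5512 = 55.1179%

55.1179%


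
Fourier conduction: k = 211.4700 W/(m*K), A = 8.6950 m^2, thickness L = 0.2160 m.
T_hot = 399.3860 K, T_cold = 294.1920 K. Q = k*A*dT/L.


dT = 105.1940 K
Q = 211.4700 * 8.6950 * 105.1940 / 0.2160 = 895479.3388 W

895479.3388 W


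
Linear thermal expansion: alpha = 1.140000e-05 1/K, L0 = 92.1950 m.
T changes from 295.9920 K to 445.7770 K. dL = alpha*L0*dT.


dT = 149.7850 K
dL = 1.140000e-05 * 92.1950 * 149.7850 = 0.157427 m
L_final = 92.352427 m

dL = 0.157427 m


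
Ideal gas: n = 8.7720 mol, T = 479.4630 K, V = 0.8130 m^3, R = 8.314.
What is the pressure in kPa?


P = nRT/V = 8.7720 * 8.314 * 479.4630 / 0.8130
= 34967.4322 / 0.8130 = 43010.3717 Pa = 43.0104 kPa

43.0104 kPa


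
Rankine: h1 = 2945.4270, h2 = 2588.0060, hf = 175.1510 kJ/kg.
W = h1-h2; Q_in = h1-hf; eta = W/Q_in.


W = 357.4210 kJ/kg
Q_in = 2770.2760 kJ/kg
eta = 0.1290 = 12.9020%

eta = 12.9020%


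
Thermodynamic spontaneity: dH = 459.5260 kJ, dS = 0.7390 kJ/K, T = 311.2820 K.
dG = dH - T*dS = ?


T*dS = 311.2820 * 0.7390 = 230.0374 kJ
dG = 459.5260 - 230.0374 = 229.4886 kJ (non-spontaneous)

dG = 229.4886 kJ, non-spontaneous


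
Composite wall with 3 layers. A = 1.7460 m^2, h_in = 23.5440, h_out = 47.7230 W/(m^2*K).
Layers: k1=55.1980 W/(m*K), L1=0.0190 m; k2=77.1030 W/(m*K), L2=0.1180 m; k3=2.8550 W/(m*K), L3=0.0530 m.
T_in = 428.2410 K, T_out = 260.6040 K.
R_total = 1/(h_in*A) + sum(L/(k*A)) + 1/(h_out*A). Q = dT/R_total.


R_conv_in = 1/(23.5440*1.7460) = 0.0243
R_1 = 0.0190/(55.1980*1.7460) = 0.0002
R_2 = 0.1180/(77.1030*1.7460) = 0.0009
R_3 = 0.0530/(2.8550*1.7460) = 0.0106
R_conv_out = 1/(47.7230*1.7460) = 0.0120
R_total = 0.0480 K/W
Q = 167.6370 / 0.0480 = 3490.0022 W

R_total = 0.0480 K/W, Q = 3490.0022 W


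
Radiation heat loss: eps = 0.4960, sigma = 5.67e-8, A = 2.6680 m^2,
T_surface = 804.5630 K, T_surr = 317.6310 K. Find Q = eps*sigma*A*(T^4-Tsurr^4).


T^4 = 4.1903e+11
Tsurr^4 = 1.0179e+10
Q = 0.4960 * 5.67e-8 * 2.6680 * 4.0885e+11 = 30676.8633 W

30676.8633 W


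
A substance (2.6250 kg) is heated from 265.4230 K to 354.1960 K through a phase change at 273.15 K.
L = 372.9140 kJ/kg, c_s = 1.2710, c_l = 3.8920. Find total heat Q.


Q1 (sensible, solid) = 2.6250 * 1.2710 * 7.7270 = 25.7802 kJ
Q2 (latent) = 2.6250 * 372.9140 = 978.8992 kJ
Q3 (sensible, liquid) = 2.6250 * 3.8920 * 81.0460 = 828.0065 kJ
Q_total = 1832.6859 kJ

1832.6859 kJ


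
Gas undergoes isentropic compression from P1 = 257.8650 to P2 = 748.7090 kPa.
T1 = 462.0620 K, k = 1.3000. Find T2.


(k-1)/k = 0.2308
(P2/P1)^exp = 1.2789
T2 = 462.0620 * 1.2789 = 590.9192 K

590.9192 K


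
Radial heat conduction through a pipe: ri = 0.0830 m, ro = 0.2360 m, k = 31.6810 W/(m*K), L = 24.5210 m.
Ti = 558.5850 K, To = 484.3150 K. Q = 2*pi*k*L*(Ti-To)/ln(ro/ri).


dT = 74.2700 K
ln(ro/ri) = 1.0450
Q = 2*pi*31.6810*24.5210*74.2700 / 1.0450 = 346910.7190 W

346910.7190 W


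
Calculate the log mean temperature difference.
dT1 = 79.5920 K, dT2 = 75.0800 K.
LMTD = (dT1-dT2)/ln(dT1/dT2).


dT1/dT2 = 1.0601
ln(dT1/dT2) = 0.0584
LMTD = 4.5120 / 0.0584 = 77.3141 K

77.3141 K


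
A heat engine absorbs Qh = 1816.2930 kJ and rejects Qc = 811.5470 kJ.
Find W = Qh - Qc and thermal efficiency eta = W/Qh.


W = 1816.2930 - 811.5470 = 1004.7460 kJ
eta = 1004.7460 / 1816.2930 = 0.5532 = 55.3185%

W = 1004.7460 kJ, eta = 55.3185%


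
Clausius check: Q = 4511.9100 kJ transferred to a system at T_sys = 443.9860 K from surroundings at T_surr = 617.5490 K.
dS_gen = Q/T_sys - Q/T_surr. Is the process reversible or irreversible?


dS_sys = 4511.9100/443.9860 = 10.1623 kJ/K
dS_surr = -4511.9100/617.5490 = -7.3062 kJ/K
dS_gen = 10.1623 - 7.3062 = 2.8561 kJ/K (irreversible)

dS_gen = 2.8561 kJ/K, irreversible


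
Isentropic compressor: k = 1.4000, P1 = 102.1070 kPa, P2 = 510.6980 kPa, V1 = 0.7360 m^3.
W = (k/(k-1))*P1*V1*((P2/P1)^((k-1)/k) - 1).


(k-1)/k = 0.2857
(P2/P1)^exp = 1.5840
W = 3.5000 * 102.1070 * 0.7360 * (1.5840 - 1) = 153.5987 kJ

153.5987 kJ


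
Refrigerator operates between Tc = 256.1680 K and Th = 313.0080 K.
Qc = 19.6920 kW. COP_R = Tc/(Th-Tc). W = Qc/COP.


COP = 256.1680 / 56.8400 = 4.5068
W = 19.6920 / 4.5068 = 4.3694 kW

COP = 4.5068, W = 4.3694 kW


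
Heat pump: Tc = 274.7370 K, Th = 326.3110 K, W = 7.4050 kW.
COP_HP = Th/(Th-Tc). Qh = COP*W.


COP = 326.3110 / 51.5740 = 6.3270
Qh = 6.3270 * 7.4050 = 46.8518 kW

COP = 6.3270, Qh = 46.8518 kW


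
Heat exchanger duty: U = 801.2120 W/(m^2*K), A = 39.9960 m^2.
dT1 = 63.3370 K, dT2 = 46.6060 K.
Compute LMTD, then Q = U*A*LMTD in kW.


LMTD = 54.5445 K
Q = 801.2120 * 39.9960 * 54.5445 = 1747893.3943 W = 1747.8934 kW

1747.8934 kW


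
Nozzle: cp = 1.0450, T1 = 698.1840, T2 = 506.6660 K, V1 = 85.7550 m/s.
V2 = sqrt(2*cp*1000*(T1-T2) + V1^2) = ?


dT = 191.5180 K
2*cp*1000*dT = 400272.6200
V1^2 = 7353.9200
V2 = sqrt(407626.5400) = 638.4564 m/s

638.4564 m/s


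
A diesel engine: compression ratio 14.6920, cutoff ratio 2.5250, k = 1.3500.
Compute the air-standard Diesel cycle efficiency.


r^(k-1) = 2.5614
rc^k = 3.4918
eta = 0.5275 = 52.7463%

52.7463%


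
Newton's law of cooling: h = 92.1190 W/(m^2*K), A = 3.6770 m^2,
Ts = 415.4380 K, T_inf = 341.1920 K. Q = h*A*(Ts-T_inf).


dT = 74.2460 K
Q = 92.1190 * 3.6770 * 74.2460 = 25148.7212 W

25148.7212 W


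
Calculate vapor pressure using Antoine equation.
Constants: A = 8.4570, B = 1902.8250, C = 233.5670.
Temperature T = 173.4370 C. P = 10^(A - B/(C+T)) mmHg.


C+T = 407.0040
B/(C+T) = 4.6752
log10(P) = 8.4570 - 4.6752 = 3.7818
P = 10^3.7818 = 6050.6251 mmHg

6050.6251 mmHg


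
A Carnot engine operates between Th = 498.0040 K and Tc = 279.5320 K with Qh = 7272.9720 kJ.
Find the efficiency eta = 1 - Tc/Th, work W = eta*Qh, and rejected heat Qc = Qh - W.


eta = 1 - 279.5320/498.0040 = 0.4387
W = 0.4387 * 7272.9720 = 3190.6184 kJ
Qc = 7272.9720 - 3190.6184 = 4082.3536 kJ

eta = 43.8695%, W = 3190.6184 kJ, Qc = 4082.3536 kJ


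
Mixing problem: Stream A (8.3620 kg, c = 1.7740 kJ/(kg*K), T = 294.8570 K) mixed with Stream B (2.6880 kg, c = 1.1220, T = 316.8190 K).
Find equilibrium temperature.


num = 5329.4700
den = 17.8501
Tf = 298.5677 K

298.5677 K


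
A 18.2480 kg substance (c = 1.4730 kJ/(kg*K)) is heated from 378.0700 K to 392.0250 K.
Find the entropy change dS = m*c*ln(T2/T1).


T2/T1 = 1.0369
ln(T2/T1) = 0.0362
dS = 18.2480 * 1.4730 * 0.0362 = 0.9743 kJ/K

0.9743 kJ/K


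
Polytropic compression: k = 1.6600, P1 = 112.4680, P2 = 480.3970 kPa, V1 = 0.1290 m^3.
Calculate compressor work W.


(k-1)/k = 0.3976
(P2/P1)^exp = 1.7812
W = 2.5152 * 112.4680 * 0.1290 * (1.7812 - 1) = 28.5060 kJ

28.5060 kJ


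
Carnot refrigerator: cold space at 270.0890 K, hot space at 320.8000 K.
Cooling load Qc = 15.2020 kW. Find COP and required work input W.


COP = 270.0890 / 50.7110 = 5.3260
W = 15.2020 / 5.3260 = 2.8543 kW

COP = 5.3260, W = 2.8543 kW


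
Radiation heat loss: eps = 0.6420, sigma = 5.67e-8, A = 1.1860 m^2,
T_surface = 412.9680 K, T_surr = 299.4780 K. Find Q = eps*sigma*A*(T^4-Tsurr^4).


T^4 = 2.9085e+10
Tsurr^4 = 8.0438e+09
Q = 0.6420 * 5.67e-8 * 1.1860 * 2.1041e+10 = 908.3832 W

908.3832 W


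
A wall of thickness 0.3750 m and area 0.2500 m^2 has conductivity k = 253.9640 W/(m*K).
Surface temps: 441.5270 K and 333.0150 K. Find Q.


dT = 108.5120 K
Q = 253.9640 * 0.2500 * 108.5120 / 0.3750 = 18372.0944 W

18372.0944 W


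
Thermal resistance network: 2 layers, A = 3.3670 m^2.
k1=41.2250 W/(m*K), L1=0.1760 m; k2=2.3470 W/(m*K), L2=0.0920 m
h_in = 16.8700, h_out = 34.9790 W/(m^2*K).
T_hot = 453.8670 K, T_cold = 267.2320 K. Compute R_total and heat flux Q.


R_conv_in = 1/(16.8700*3.3670) = 0.0176
R_1 = 0.1760/(41.2250*3.3670) = 0.0013
R_2 = 0.0920/(2.3470*3.3670) = 0.0116
R_conv_out = 1/(34.9790*3.3670) = 0.0085
R_total = 0.0390 K/W
Q = 186.6350 / 0.0390 = 4784.7609 W

R_total = 0.0390 K/W, Q = 4784.7609 W


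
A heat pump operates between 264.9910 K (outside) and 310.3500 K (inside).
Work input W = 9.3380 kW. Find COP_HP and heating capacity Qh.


COP = 310.3500 / 45.3590 = 6.8421
Qh = 6.8421 * 9.3380 = 63.8914 kW

COP = 6.8421, Qh = 63.8914 kW


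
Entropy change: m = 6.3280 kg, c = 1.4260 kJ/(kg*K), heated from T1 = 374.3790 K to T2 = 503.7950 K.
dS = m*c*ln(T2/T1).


T2/T1 = 1.3457
ln(T2/T1) = 0.2969
dS = 6.3280 * 1.4260 * 0.2969 = 2.6792 kJ/K

2.6792 kJ/K


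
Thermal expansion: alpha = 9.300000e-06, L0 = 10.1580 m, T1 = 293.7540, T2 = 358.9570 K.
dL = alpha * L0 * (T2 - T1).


dT = 65.2030 K
dL = 9.300000e-06 * 10.1580 * 65.2030 = 0.006160 m
L_final = 10.164160 m

dL = 0.006160 m


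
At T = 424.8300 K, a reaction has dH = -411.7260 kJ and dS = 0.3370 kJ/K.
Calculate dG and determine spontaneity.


T*dS = 424.8300 * 0.3370 = 143.1677 kJ
dG = -411.7260 - 143.1677 = -554.8937 kJ (spontaneous)

dG = -554.8937 kJ, spontaneous


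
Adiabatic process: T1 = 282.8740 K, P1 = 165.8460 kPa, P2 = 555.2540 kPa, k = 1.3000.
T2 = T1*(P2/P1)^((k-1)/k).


(k-1)/k = 0.2308
(P2/P1)^exp = 1.3216
T2 = 282.8740 * 1.3216 = 373.8502 K

373.8502 K


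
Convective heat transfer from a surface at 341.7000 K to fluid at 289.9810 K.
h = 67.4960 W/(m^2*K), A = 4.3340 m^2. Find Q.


dT = 51.7190 K
Q = 67.4960 * 4.3340 * 51.7190 = 15129.2383 W

15129.2383 W


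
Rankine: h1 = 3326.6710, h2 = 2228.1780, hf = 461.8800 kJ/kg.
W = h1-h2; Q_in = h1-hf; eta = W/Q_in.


W = 1098.4930 kJ/kg
Q_in = 2864.7910 kJ/kg
eta = 0.3834 = 38.3446%

eta = 38.3446%


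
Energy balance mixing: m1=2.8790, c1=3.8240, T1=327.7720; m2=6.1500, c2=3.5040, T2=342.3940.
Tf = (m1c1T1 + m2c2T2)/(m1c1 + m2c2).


num = 10986.9927
den = 32.5589
Tf = 337.4498 K

337.4498 K


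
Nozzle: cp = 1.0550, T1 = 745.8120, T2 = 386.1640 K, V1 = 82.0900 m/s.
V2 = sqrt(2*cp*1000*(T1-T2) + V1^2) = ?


dT = 359.6480 K
2*cp*1000*dT = 758857.2800
V1^2 = 6738.7681
V2 = sqrt(765596.0481) = 874.9835 m/s

874.9835 m/s


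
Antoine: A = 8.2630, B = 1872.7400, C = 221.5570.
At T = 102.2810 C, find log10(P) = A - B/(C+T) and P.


C+T = 323.8380
B/(C+T) = 5.7830
log10(P) = 8.2630 - 5.7830 = 2.4800
P = 10^2.4800 = 302.0277 mmHg

302.0277 mmHg


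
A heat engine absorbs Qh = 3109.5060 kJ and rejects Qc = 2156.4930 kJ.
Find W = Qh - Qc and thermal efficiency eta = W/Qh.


W = 3109.5060 - 2156.4930 = 953.0130 kJ
eta = 953.0130 / 3109.5060 = 0.3065 = 30.6484%

W = 953.0130 kJ, eta = 30.6484%


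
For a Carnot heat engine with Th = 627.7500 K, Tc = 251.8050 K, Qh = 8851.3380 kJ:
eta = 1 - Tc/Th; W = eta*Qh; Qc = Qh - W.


eta = 1 - 251.8050/627.7500 = 0.5989
W = 0.5989 * 8851.3380 = 5300.8622 kJ
Qc = 8851.3380 - 5300.8622 = 3550.4758 kJ

eta = 59.8877%, W = 5300.8622 kJ, Qc = 3550.4758 kJ


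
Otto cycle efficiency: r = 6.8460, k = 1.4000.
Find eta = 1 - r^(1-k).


r^(k-1) = 2.1586
eta = 1 - 1/2.1586 = 0.5367 = 53.6740%

53.6740%


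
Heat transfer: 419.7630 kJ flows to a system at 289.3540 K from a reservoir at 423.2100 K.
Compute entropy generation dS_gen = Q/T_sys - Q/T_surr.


dS_sys = 419.7630/289.3540 = 1.4507 kJ/K
dS_surr = -419.7630/423.2100 = -0.9919 kJ/K
dS_gen = 1.4507 - 0.9919 = 0.4588 kJ/K (irreversible)

dS_gen = 0.4588 kJ/K, irreversible


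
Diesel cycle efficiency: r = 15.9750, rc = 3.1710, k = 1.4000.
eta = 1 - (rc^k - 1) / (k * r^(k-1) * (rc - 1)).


r^(k-1) = 3.0295
rc^k = 5.0312
eta = 0.5622 = 56.2202%

56.2202%


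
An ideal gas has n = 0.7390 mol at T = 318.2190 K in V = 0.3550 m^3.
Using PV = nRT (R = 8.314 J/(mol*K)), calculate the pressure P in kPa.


P = nRT/V = 0.7390 * 8.314 * 318.2190 / 0.3550
= 1955.1522 / 0.3550 = 5507.4709 Pa = 5.5075 kPa

5.5075 kPa


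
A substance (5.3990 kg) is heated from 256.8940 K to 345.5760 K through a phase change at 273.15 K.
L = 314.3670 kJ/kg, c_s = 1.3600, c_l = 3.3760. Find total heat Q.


Q1 (sensible, solid) = 5.3990 * 1.3600 * 16.2560 = 119.3620 kJ
Q2 (latent) = 5.3990 * 314.3670 = 1697.2674 kJ
Q3 (sensible, liquid) = 5.3990 * 3.3760 * 72.4260 = 1320.1104 kJ
Q_total = 3136.7398 kJ

3136.7398 kJ


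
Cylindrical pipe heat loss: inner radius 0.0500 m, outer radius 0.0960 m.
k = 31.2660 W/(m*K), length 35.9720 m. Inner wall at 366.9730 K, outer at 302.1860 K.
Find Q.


dT = 64.7870 K
ln(ro/ri) = 0.6523
Q = 2*pi*31.2660*35.9720*64.7870 / 0.6523 = 701843.8521 W

701843.8521 W


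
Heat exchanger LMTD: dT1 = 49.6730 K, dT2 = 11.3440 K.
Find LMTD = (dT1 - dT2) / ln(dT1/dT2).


dT1/dT2 = 4.3788
ln(dT1/dT2) = 1.4768
LMTD = 38.3290 / 1.4768 = 25.9546 K

25.9546 K


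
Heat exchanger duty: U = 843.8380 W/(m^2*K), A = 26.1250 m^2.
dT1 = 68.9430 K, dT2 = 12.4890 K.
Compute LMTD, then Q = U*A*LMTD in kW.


LMTD = 33.0443 K
Q = 843.8380 * 26.1250 * 33.0443 = 728471.2983 W = 728.4713 kW

728.4713 kW


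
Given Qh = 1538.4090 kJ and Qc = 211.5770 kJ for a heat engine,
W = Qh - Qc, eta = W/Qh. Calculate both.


W = 1538.4090 - 211.5770 = 1326.8320 kJ
eta = 1326.8320 / 1538.4090 = 0.8625 = 86.2470%

W = 1326.8320 kJ, eta = 86.2470%


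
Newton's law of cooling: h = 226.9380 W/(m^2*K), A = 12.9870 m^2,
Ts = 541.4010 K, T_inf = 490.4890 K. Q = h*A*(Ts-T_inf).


dT = 50.9120 K
Q = 226.9380 * 12.9870 * 50.9120 = 150050.0767 W

150050.0767 W


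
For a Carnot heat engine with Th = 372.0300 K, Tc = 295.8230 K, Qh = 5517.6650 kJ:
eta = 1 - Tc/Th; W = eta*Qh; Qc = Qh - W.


eta = 1 - 295.8230/372.0300 = 0.2048
W = 0.2048 * 5517.6650 = 1130.2441 kJ
Qc = 5517.6650 - 1130.2441 = 4387.4209 kJ

eta = 20.4841%, W = 1130.2441 kJ, Qc = 4387.4209 kJ


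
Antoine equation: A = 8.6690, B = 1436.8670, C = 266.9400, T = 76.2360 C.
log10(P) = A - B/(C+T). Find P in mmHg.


C+T = 343.1760
B/(C+T) = 4.1870
log10(P) = 8.6690 - 4.1870 = 4.4820
P = 10^4.4820 = 30341.1332 mmHg

30341.1332 mmHg


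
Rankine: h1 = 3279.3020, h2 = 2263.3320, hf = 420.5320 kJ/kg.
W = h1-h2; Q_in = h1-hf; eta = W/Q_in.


W = 1015.9700 kJ/kg
Q_in = 2858.7700 kJ/kg
eta = 0.3554 = 35.5387%

eta = 35.5387%


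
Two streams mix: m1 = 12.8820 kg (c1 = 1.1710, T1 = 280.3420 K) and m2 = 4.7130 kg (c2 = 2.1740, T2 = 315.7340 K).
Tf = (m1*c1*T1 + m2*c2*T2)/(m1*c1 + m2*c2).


num = 7463.9393
den = 25.3309
Tf = 294.6577 K

294.6577 K


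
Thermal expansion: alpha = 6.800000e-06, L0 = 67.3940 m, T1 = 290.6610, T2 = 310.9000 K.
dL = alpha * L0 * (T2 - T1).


dT = 20.2390 K
dL = 6.800000e-06 * 67.3940 * 20.2390 = 0.009275 m
L_final = 67.403275 m

dL = 0.009275 m


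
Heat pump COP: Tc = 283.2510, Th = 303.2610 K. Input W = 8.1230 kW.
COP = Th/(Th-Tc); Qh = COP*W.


COP = 303.2610 / 20.0100 = 15.1555
Qh = 15.1555 * 8.1230 = 123.1079 kW

COP = 15.1555, Qh = 123.1079 kW


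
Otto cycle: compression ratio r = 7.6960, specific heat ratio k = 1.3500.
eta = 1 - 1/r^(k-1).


r^(k-1) = 2.0426
eta = 1 - 1/2.0426 = 0.5104 = 51.0439%

51.0439%


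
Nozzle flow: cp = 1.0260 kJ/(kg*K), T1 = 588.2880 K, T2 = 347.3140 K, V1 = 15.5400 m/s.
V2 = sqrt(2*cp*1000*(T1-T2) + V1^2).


dT = 240.9740 K
2*cp*1000*dT = 494478.6480
V1^2 = 241.4916
V2 = sqrt(494720.1396) = 703.3634 m/s

703.3634 m/s


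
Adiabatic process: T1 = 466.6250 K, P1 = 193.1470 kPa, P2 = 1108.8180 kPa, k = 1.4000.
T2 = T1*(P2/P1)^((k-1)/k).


(k-1)/k = 0.2857
(P2/P1)^exp = 1.6476
T2 = 466.6250 * 1.6476 = 768.8068 K

768.8068 K


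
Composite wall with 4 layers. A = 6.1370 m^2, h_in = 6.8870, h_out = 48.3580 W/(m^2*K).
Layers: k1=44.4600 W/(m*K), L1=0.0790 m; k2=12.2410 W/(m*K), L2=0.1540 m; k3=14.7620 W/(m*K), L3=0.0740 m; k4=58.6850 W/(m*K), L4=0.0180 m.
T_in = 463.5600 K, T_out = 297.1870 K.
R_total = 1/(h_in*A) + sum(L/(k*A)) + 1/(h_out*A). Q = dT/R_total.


R_conv_in = 1/(6.8870*6.1370) = 0.0237
R_1 = 0.0790/(44.4600*6.1370) = 0.0003
R_2 = 0.1540/(12.2410*6.1370) = 0.0020
R_3 = 0.0740/(14.7620*6.1370) = 0.0008
R_4 = 0.0180/(58.6850*6.1370) = 4.9979e-05
R_conv_out = 1/(48.3580*6.1370) = 0.0034
R_total = 0.0302 K/W
Q = 166.3730 / 0.0302 = 5502.5097 W

R_total = 0.0302 K/W, Q = 5502.5097 W


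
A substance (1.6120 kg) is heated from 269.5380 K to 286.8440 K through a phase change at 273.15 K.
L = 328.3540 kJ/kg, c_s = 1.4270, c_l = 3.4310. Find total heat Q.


Q1 (sensible, solid) = 1.6120 * 1.4270 * 3.6120 = 8.3088 kJ
Q2 (latent) = 1.6120 * 328.3540 = 529.3066 kJ
Q3 (sensible, liquid) = 1.6120 * 3.4310 * 13.6940 = 75.7384 kJ
Q_total = 613.3538 kJ

613.3538 kJ


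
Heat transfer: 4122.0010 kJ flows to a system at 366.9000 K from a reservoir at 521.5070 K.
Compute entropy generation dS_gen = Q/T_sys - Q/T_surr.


dS_sys = 4122.0010/366.9000 = 11.2347 kJ/K
dS_surr = -4122.0010/521.5070 = -7.9040 kJ/K
dS_gen = 11.2347 - 7.9040 = 3.3307 kJ/K (irreversible)

dS_gen = 3.3307 kJ/K, irreversible


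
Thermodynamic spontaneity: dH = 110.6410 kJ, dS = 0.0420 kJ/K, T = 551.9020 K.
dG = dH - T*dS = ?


T*dS = 551.9020 * 0.0420 = 23.1799 kJ
dG = 110.6410 - 23.1799 = 87.4611 kJ (non-spontaneous)

dG = 87.4611 kJ, non-spontaneous


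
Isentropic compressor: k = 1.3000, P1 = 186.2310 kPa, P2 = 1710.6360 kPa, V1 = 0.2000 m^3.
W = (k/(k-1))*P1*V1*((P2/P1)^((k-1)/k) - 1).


(k-1)/k = 0.2308
(P2/P1)^exp = 1.6682
W = 4.3333 * 186.2310 * 0.2000 * (1.6682 - 1) = 107.8520 kJ

107.8520 kJ


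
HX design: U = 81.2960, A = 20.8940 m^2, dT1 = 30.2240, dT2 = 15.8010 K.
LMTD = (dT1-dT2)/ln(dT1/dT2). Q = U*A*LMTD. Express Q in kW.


LMTD = 22.2384 K
Q = 81.2960 * 20.8940 * 22.2384 = 37774.1019 W = 37.7741 kW

37.7741 kW


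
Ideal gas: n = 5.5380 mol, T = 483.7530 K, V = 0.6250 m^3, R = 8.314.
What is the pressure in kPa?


P = nRT/V = 5.5380 * 8.314 * 483.7530 / 0.6250
= 22273.4065 / 0.6250 = 35637.4504 Pa = 35.6375 kPa

35.6375 kPa


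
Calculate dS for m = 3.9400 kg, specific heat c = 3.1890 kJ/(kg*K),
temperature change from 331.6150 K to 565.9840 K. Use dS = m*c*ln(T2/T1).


T2/T1 = 1.7068
ln(T2/T1) = 0.5346
dS = 3.9400 * 3.1890 * 0.5346 = 6.7170 kJ/K

6.7170 kJ/K


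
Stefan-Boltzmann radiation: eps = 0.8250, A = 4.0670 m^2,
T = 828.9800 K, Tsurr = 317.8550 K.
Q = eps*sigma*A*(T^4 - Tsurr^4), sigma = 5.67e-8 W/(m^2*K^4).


T^4 = 4.7225e+11
Tsurr^4 = 1.0207e+10
Q = 0.8250 * 5.67e-8 * 4.0670 * 4.6205e+11 = 87901.7486 W

87901.7486 W


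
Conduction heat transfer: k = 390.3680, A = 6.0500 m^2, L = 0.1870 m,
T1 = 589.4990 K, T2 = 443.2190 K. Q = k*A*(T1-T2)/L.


dT = 146.2800 K
Q = 390.3680 * 6.0500 * 146.2800 / 0.1870 = 1847451.0042 W

1847451.0042 W


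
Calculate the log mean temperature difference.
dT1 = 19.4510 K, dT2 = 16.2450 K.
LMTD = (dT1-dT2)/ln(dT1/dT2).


dT1/dT2 = 1.1974
ln(dT1/dT2) = 0.1801
LMTD = 3.2060 / 0.1801 = 17.7999 K

17.7999 K


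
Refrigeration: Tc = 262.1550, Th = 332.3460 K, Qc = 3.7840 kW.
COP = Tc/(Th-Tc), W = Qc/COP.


COP = 262.1550 / 70.1910 = 3.7349
W = 3.7840 / 3.7349 = 1.0132 kW

COP = 3.7349, W = 1.0132 kW


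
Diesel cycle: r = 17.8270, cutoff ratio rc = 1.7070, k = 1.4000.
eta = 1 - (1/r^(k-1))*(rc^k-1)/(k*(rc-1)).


r^(k-1) = 3.1654
rc^k = 2.1141
eta = 0.6444 = 64.4411%

64.4411%


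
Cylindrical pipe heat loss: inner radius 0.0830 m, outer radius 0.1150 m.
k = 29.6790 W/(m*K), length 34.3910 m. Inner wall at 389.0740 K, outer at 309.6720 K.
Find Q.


dT = 79.4020 K
ln(ro/ri) = 0.3261
Q = 2*pi*29.6790*34.3910*79.4020 / 0.3261 = 1561585.8753 W

1561585.8753 W


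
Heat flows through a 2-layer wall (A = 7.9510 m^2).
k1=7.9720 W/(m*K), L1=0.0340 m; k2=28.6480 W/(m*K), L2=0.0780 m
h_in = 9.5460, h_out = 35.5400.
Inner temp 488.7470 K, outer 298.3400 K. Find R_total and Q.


R_conv_in = 1/(9.5460*7.9510) = 0.0132
R_1 = 0.0340/(7.9720*7.9510) = 0.0005
R_2 = 0.0780/(28.6480*7.9510) = 0.0003
R_conv_out = 1/(35.5400*7.9510) = 0.0035
R_total = 0.0176 K/W
Q = 190.4070 / 0.0176 = 10822.9680 W

R_total = 0.0176 K/W, Q = 10822.9680 W


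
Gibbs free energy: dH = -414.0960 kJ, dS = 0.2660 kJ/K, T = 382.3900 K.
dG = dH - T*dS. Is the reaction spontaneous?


T*dS = 382.3900 * 0.2660 = 101.7157 kJ
dG = -414.0960 - 101.7157 = -515.8117 kJ (spontaneous)

dG = -515.8117 kJ, spontaneous


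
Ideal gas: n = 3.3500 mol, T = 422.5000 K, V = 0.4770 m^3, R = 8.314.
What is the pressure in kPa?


P = nRT/V = 3.3500 * 8.314 * 422.5000 / 0.4770
= 11767.4278 / 0.4770 = 24669.6599 Pa = 24.6697 kPa

24.6697 kPa


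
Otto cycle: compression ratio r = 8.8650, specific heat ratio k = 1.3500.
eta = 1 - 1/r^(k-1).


r^(k-1) = 2.1463
eta = 1 - 1/2.1463 = 0.5341 = 53.4079%

53.4079%


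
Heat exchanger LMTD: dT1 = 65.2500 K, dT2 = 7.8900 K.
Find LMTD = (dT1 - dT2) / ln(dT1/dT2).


dT1/dT2 = 8.2700
ln(dT1/dT2) = 2.1126
LMTD = 57.3600 / 2.1126 = 27.1510 K

27.1510 K


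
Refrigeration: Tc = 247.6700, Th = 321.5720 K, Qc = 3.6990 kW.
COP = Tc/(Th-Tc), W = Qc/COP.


COP = 247.6700 / 73.9020 = 3.3513
W = 3.6990 / 3.3513 = 1.1037 kW

COP = 3.3513, W = 1.1037 kW


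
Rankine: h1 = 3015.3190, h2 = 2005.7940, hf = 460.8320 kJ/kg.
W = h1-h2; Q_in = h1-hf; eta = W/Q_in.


W = 1009.5250 kJ/kg
Q_in = 2554.4870 kJ/kg
eta = 0.3952 = 39.5197%

eta = 39.5197%


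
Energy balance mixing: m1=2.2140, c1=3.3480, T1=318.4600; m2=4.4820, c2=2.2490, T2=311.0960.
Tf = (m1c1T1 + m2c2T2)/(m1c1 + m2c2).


num = 5496.4291
den = 17.4925
Tf = 314.2165 K

314.2165 K


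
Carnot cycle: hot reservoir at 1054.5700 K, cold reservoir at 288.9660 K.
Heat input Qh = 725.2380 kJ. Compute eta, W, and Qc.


eta = 1 - 288.9660/1054.5700 = 0.7260
W = 0.7260 * 725.2380 = 526.5133 kJ
Qc = 725.2380 - 526.5133 = 198.7247 kJ

eta = 72.5987%, W = 526.5133 kJ, Qc = 198.7247 kJ


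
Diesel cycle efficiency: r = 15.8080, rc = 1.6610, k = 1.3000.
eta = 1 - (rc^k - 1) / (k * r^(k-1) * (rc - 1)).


r^(k-1) = 2.2891
rc^k = 1.9341
eta = 0.5251 = 52.5115%

52.5115%


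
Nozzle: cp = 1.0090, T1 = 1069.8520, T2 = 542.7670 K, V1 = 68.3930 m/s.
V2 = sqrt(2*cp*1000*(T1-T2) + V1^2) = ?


dT = 527.0850 K
2*cp*1000*dT = 1063657.5300
V1^2 = 4677.6024
V2 = sqrt(1068335.1324) = 1033.6030 m/s

1033.6030 m/s


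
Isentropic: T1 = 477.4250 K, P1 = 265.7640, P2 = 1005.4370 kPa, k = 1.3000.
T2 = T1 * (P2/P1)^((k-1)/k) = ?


(k-1)/k = 0.2308
(P2/P1)^exp = 1.3594
T2 = 477.4250 * 1.3594 = 649.0186 K

649.0186 K


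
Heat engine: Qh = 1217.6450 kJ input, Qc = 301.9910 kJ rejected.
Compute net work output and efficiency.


W = 1217.6450 - 301.9910 = 915.6540 kJ
eta = 915.6540 / 1217.6450 = 0.7520 = 75.1988%

W = 915.6540 kJ, eta = 75.1988%


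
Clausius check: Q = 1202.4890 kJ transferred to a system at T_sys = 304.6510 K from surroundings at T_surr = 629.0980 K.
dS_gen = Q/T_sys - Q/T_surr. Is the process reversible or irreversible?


dS_sys = 1202.4890/304.6510 = 3.9471 kJ/K
dS_surr = -1202.4890/629.0980 = -1.9114 kJ/K
dS_gen = 3.9471 - 1.9114 = 2.0357 kJ/K (irreversible)

dS_gen = 2.0357 kJ/K, irreversible


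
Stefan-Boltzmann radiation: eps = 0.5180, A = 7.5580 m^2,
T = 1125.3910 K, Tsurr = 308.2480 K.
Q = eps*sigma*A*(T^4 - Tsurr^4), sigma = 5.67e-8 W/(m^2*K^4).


T^4 = 1.6040e+12
Tsurr^4 = 9.0282e+09
Q = 0.5180 * 5.67e-8 * 7.5580 * 1.5950e+12 = 354064.3132 W

354064.3132 W


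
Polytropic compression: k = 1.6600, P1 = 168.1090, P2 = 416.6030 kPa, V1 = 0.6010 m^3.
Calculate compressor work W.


(k-1)/k = 0.3976
(P2/P1)^exp = 1.4345
W = 2.5152 * 168.1090 * 0.6010 * (1.4345 - 1) = 110.4147 kJ

110.4147 kJ


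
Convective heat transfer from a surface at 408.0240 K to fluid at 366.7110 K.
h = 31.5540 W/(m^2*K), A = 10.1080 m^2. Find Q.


dT = 41.3130 K
Q = 31.5540 * 10.1080 * 41.3130 = 13176.6918 W

13176.6918 W


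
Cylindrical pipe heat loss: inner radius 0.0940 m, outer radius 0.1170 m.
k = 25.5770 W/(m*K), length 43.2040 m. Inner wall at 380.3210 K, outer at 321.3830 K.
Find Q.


dT = 58.9380 K
ln(ro/ri) = 0.2189
Q = 2*pi*25.5770*43.2040*58.9380 / 0.2189 = 1869581.5999 W

1869581.5999 W


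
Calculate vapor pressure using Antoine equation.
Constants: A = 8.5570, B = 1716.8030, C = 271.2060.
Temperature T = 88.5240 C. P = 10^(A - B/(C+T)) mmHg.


C+T = 359.7300
B/(C+T) = 4.7725
log10(P) = 8.5570 - 4.7725 = 3.7845
P = 10^3.7845 = 6088.6838 mmHg

6088.6838 mmHg


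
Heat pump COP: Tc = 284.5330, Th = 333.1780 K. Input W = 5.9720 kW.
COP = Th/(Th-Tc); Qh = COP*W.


COP = 333.1780 / 48.6450 = 6.8492
Qh = 6.8492 * 5.9720 = 40.9033 kW

COP = 6.8492, Qh = 40.9033 kW


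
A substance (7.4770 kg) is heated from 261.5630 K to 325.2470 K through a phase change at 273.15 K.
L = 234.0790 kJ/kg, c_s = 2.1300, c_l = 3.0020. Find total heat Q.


Q1 (sensible, solid) = 7.4770 * 2.1300 * 11.5870 = 184.5347 kJ
Q2 (latent) = 7.4770 * 234.0790 = 1750.2087 kJ
Q3 (sensible, liquid) = 7.4770 * 3.0020 * 52.0970 = 1169.3669 kJ
Q_total = 3104.1102 kJ

3104.1102 kJ


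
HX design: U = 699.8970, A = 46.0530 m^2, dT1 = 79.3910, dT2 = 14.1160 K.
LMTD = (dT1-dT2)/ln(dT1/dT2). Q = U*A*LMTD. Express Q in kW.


LMTD = 37.7951 K
Q = 699.8970 * 46.0530 * 37.7951 = 1218224.8750 W = 1218.2249 kW

1218.2249 kW


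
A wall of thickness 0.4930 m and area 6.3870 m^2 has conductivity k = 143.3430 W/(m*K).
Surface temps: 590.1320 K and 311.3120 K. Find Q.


dT = 278.8200 K
Q = 143.3430 * 6.3870 * 278.8200 / 0.4930 = 517786.1258 W

517786.1258 W


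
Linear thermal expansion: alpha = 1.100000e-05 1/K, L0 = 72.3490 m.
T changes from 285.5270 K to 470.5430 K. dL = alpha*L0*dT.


dT = 185.0160 K
dL = 1.100000e-05 * 72.3490 * 185.0160 = 0.147243 m
L_final = 72.496243 m

dL = 0.147243 m


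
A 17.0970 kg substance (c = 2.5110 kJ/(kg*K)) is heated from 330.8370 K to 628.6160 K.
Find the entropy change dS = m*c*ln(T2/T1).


T2/T1 = 1.9001
ln(T2/T1) = 0.6419
dS = 17.0970 * 2.5110 * 0.6419 = 27.5569 kJ/K

27.5569 kJ/K


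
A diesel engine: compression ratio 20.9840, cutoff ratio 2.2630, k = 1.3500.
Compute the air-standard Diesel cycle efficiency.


r^(k-1) = 2.9018
rc^k = 3.0118
eta = 0.5934 = 59.3385%

59.3385%


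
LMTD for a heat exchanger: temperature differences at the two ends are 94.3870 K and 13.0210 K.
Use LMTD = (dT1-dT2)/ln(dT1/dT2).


dT1/dT2 = 7.2488
ln(dT1/dT2) = 1.9808
LMTD = 81.3660 / 1.9808 = 41.0765 K

41.0765 K


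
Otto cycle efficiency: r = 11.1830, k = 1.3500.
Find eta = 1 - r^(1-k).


r^(k-1) = 2.3281
eta = 1 - 1/2.3281 = 0.5705 = 57.0459%

57.0459%


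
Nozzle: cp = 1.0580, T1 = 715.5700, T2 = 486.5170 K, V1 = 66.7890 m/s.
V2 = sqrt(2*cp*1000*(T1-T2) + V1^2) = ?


dT = 229.0530 K
2*cp*1000*dT = 484676.1480
V1^2 = 4460.7705
V2 = sqrt(489136.9185) = 699.3832 m/s

699.3832 m/s


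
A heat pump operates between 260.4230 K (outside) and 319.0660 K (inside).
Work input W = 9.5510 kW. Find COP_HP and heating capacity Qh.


COP = 319.0660 / 58.6430 = 5.4408
Qh = 5.4408 * 9.5510 = 51.9653 kW

COP = 5.4408, Qh = 51.9653 kW


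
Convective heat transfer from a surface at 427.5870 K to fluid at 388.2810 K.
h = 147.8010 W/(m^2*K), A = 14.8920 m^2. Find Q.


dT = 39.3060 K
Q = 147.8010 * 14.8920 * 39.3060 = 86514.5693 W

86514.5693 W


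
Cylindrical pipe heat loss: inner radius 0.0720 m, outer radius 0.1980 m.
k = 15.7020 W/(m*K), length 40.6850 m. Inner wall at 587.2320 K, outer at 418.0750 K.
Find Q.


dT = 169.1570 K
ln(ro/ri) = 1.0116
Q = 2*pi*15.7020*40.6850*169.1570 / 1.0116 = 671196.8722 W

671196.8722 W


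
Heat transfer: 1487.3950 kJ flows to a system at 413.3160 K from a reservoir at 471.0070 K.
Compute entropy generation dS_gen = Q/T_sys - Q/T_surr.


dS_sys = 1487.3950/413.3160 = 3.5987 kJ/K
dS_surr = -1487.3950/471.0070 = -3.1579 kJ/K
dS_gen = 3.5987 - 3.1579 = 0.4408 kJ/K (irreversible)

dS_gen = 0.4408 kJ/K, irreversible


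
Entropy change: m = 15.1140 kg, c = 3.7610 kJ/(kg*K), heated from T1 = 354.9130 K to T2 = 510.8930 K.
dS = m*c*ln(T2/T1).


T2/T1 = 1.4395
ln(T2/T1) = 0.3643
dS = 15.1140 * 3.7610 * 0.3643 = 20.7075 kJ/K

20.7075 kJ/K


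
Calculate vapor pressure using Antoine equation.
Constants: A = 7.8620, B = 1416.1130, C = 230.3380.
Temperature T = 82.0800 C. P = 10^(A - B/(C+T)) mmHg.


C+T = 312.4180
B/(C+T) = 4.5328
log10(P) = 7.8620 - 4.5328 = 3.3292
P = 10^3.3292 = 2134.2683 mmHg

2134.2683 mmHg


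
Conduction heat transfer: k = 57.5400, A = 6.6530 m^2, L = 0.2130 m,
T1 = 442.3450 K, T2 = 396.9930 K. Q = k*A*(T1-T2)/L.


dT = 45.3520 K
Q = 57.5400 * 6.6530 * 45.3520 / 0.2130 = 81508.7479 W

81508.7479 W


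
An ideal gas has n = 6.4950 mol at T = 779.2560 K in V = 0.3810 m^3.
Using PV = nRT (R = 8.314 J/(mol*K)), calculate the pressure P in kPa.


P = nRT/V = 6.4950 * 8.314 * 779.2560 / 0.3810
= 42079.3798 / 0.3810 = 110444.5665 Pa = 110.4446 kPa

110.4446 kPa


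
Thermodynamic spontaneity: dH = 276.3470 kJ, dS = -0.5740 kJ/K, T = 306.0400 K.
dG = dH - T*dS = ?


T*dS = 306.0400 * -0.5740 = -175.6670 kJ
dG = 276.3470 + 175.6670 = 452.0140 kJ (non-spontaneous)

dG = 452.0140 kJ, non-spontaneous


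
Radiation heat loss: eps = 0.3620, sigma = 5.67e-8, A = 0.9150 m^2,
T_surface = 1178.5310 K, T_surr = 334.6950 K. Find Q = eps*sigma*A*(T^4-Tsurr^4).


T^4 = 1.9291e+12
Tsurr^4 = 1.2549e+10
Q = 0.3620 * 5.67e-8 * 0.9150 * 1.9166e+12 = 35995.0305 W

35995.0305 W


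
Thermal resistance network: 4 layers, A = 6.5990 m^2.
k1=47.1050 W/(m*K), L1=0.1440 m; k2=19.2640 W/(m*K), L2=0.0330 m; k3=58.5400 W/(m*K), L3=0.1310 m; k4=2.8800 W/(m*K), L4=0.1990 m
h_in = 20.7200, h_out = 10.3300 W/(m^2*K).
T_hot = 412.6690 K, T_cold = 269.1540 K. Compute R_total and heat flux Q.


R_conv_in = 1/(20.7200*6.5990) = 0.0073
R_1 = 0.1440/(47.1050*6.5990) = 0.0005
R_2 = 0.0330/(19.2640*6.5990) = 0.0003
R_3 = 0.1310/(58.5400*6.5990) = 0.0003
R_4 = 0.1990/(2.8800*6.5990) = 0.0105
R_conv_out = 1/(10.3300*6.5990) = 0.0147
R_total = 0.0335 K/W
Q = 143.5150 / 0.0335 = 4281.9666 W

R_total = 0.0335 K/W, Q = 4281.9666 W


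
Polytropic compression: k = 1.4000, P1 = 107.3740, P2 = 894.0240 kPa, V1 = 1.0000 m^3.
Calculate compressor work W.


(k-1)/k = 0.2857
(P2/P1)^exp = 1.8323
W = 3.5000 * 107.3740 * 1.0000 * (1.8323 - 1) = 312.7686 kJ

312.7686 kJ


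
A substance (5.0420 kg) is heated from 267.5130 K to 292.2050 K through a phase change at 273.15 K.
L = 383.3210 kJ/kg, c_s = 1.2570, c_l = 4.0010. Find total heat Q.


Q1 (sensible, solid) = 5.0420 * 1.2570 * 5.6370 = 35.7261 kJ
Q2 (latent) = 5.0420 * 383.3210 = 1932.7045 kJ
Q3 (sensible, liquid) = 5.0420 * 4.0010 * 19.0550 = 384.3973 kJ
Q_total = 2352.8279 kJ

2352.8279 kJ


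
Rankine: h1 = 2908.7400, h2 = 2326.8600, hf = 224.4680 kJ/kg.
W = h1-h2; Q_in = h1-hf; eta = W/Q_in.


W = 581.8800 kJ/kg
Q_in = 2684.2720 kJ/kg
eta = 0.2168 = 21.6774%

eta = 21.6774%


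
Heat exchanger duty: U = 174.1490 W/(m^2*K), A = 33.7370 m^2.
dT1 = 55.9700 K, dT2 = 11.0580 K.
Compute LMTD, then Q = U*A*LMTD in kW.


LMTD = 27.6950 K
Q = 174.1490 * 33.7370 * 27.6950 = 162715.7475 W = 162.7157 kW

162.7157 kW


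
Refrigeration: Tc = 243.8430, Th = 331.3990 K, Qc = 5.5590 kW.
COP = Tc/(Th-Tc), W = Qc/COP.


COP = 243.8430 / 87.5560 = 2.7850
W = 5.5590 / 2.7850 = 1.9961 kW

COP = 2.7850, W = 1.9961 kW


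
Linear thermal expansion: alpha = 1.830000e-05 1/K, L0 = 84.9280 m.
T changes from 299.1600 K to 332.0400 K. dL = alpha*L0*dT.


dT = 32.8800 K
dL = 1.830000e-05 * 84.9280 * 32.8800 = 0.051102 m
L_final = 84.979102 m

dL = 0.051102 m


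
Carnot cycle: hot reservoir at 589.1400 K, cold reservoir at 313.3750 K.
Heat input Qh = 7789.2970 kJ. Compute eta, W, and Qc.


eta = 1 - 313.3750/589.1400 = 0.4681
W = 0.4681 * 7789.2970 = 3646.0188 kJ
Qc = 7789.2970 - 3646.0188 = 4143.2782 kJ

eta = 46.8081%, W = 3646.0188 kJ, Qc = 4143.2782 kJ


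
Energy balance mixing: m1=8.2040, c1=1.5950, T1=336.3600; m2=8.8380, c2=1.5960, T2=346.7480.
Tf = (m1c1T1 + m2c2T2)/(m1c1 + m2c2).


num = 9292.4343
den = 27.1908
Tf = 341.7489 K

341.7489 K


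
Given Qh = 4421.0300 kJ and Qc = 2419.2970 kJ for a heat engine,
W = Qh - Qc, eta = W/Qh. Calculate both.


W = 4421.0300 - 2419.2970 = 2001.7330 kJ
eta = 2001.7330 / 4421.0300 = 0.4528 = 45.2775%

W = 2001.7330 kJ, eta = 45.2775%


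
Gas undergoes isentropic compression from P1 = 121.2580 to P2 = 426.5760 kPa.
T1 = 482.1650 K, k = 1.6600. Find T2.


(k-1)/k = 0.3976
(P2/P1)^exp = 1.6489
T2 = 482.1650 * 1.6489 = 795.0487 K

795.0487 K


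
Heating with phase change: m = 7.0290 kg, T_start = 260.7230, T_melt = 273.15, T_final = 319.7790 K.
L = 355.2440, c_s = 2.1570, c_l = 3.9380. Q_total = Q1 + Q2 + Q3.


Q1 (sensible, solid) = 7.0290 * 2.1570 * 12.4270 = 188.4126 kJ
Q2 (latent) = 7.0290 * 355.2440 = 2497.0101 kJ
Q3 (sensible, liquid) = 7.0290 * 3.9380 * 46.6290 = 1290.7001 kJ
Q_total = 3976.1228 kJ

3976.1228 kJ


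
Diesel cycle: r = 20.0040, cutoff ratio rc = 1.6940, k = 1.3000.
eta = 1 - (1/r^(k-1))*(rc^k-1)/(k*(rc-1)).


r^(k-1) = 2.4566
rc^k = 1.9842
eta = 0.5559 = 55.5932%

55.5932%


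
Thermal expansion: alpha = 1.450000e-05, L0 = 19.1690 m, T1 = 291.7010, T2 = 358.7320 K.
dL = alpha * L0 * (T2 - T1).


dT = 67.0310 K
dL = 1.450000e-05 * 19.1690 * 67.0310 = 0.018631 m
L_final = 19.187631 m

dL = 0.018631 m


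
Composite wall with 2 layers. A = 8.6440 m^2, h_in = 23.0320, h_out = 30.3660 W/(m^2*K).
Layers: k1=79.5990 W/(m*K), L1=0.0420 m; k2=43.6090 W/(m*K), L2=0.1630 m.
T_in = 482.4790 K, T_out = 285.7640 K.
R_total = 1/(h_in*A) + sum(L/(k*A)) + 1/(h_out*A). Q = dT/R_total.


R_conv_in = 1/(23.0320*8.6440) = 0.0050
R_1 = 0.0420/(79.5990*8.6440) = 6.1042e-05
R_2 = 0.1630/(43.6090*8.6440) = 0.0004
R_conv_out = 1/(30.3660*8.6440) = 0.0038
R_total = 0.0093 K/W
Q = 196.7150 / 0.0093 = 21092.9493 W

R_total = 0.0093 K/W, Q = 21092.9493 W


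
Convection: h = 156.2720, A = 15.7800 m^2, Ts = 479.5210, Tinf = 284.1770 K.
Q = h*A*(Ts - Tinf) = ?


dT = 195.3440 K
Q = 156.2720 * 15.7800 * 195.3440 = 481712.8656 W

481712.8656 W


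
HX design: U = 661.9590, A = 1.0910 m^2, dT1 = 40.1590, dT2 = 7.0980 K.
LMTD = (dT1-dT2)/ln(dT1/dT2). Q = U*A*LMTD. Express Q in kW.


LMTD = 19.0770 K
Q = 661.9590 * 1.0910 * 19.0770 = 13777.3238 W = 13.7773 kW

13.7773 kW


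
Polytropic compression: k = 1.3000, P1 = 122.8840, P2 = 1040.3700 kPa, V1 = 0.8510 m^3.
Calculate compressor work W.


(k-1)/k = 0.2308
(P2/P1)^exp = 1.6371
W = 4.3333 * 122.8840 * 0.8510 * (1.6371 - 1) = 288.7183 kJ

288.7183 kJ


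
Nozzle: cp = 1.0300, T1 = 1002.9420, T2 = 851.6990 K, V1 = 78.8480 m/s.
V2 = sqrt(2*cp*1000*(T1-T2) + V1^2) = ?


dT = 151.2430 K
2*cp*1000*dT = 311560.5800
V1^2 = 6217.0071
V2 = sqrt(317777.5871) = 563.7176 m/s

563.7176 m/s


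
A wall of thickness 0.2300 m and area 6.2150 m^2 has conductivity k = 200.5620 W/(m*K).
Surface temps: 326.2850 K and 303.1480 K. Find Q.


dT = 23.1370 K
Q = 200.5620 * 6.2150 * 23.1370 / 0.2300 = 125391.7592 W

125391.7592 W


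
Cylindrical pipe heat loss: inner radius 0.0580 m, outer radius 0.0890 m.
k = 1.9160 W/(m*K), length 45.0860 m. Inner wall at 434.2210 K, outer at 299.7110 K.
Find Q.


dT = 134.5100 K
ln(ro/ri) = 0.4282
Q = 2*pi*1.9160*45.0860*134.5100 / 0.4282 = 170502.8823 W

170502.8823 W


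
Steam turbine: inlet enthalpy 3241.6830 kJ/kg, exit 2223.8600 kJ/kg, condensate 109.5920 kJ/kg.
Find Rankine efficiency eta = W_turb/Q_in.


W = 1017.8230 kJ/kg
Q_in = 3132.0910 kJ/kg
eta = 0.3250 = 32.4966%

eta = 32.4966%


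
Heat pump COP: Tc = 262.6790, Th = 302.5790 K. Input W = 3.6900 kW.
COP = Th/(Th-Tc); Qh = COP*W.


COP = 302.5790 / 39.9000 = 7.5834
Qh = 7.5834 * 3.6900 = 27.9829 kW

COP = 7.5834, Qh = 27.9829 kW


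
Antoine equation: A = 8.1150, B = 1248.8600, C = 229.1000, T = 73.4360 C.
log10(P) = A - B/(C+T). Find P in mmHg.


C+T = 302.5360
B/(C+T) = 4.1280
log10(P) = 8.1150 - 4.1280 = 3.9870
P = 10^3.9870 = 9705.7355 mmHg

9705.7355 mmHg
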